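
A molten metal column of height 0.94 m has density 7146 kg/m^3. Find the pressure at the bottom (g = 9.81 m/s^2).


Formula: P = rho * g * h
rho * g = 7146 * 9.81 = 70102.26 N/m^3
P = 70102.26 * 0.94 = 65896.1244 Pa

Answer: 65896.1244 Pa


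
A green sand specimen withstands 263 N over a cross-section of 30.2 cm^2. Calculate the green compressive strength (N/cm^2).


Formula: Compressive Strength = Force / Area
Strength = 263 N / 30.2 cm^2 = 8.7086 N/cm^2

Final answer: 8.7086 N/cm^2


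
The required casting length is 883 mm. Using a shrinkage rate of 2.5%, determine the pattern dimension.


Formula: L_pattern = L_casting * (1 + shrinkage_rate/100)
Shrinkage factor = 1 + 2.5/100 = 1.025
L_pattern = 883 mm * 1.025 = 905.0750 mm


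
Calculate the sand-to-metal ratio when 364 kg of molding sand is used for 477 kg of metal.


Formula: Sand-to-Metal Ratio = W_sand / W_metal
Ratio = 364 kg / 477 kg = 0.7631

0.7631


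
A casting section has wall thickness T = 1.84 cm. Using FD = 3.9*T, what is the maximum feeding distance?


Formula: FD = 3.9 * T  (riser feeding-distance rule)
FD = 3.9 * 1.84 cm = 7.1760 cm

Final answer: 7.1760 cm


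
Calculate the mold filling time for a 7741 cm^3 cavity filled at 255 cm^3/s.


Formula: t_fill = V_mold / Q_flow
t = 7741 cm^3 / 255 cm^3/s = 30.3569 s

30.3569 s


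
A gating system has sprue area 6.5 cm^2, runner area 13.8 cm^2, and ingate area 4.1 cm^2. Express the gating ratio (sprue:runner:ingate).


Sprue:Runner:Ingate = 1 : 13.8/6.5 : 4.1/6.5 = 1:2.12:0.63


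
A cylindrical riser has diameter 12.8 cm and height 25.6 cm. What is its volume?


Formula: V = pi * (D/2)^2 * H  (cylinder volume)
Radius = D/2 = 12.8/2 = 6.4 cm
V = pi * 6.4^2 * 25.6 = 3294.1987 cm^3

3294.1987 cm^3


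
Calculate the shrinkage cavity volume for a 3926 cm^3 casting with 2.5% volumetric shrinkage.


Formula: V_shrink = V_casting * shrinkage_pct / 100
V_shrink = 3926 cm^3 * 2.5 / 100 = 98.1500 cm^3

98.1500 cm^3


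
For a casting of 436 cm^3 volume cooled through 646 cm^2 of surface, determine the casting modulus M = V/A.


Formula: Casting Modulus M = V / A
M = 436 cm^3 / 646 cm^2 = 0.6749 cm


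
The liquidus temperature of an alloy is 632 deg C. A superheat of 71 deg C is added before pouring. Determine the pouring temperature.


Formula: T_pour = T_melt + Superheat
T_pour = 632 + 71 = 703 deg C


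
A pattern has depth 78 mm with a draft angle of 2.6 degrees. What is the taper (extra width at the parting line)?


Formula: taper = depth * tan(draft_angle)
tan(2.6 deg) = 0.0454097
taper = 78 mm * 0.0454097 = 3.5420 mm

Final answer: 3.5420 mm


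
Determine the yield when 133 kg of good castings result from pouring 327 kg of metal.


Formula: Casting Yield = (W_good / W_total) * 100
Yield = (133 kg / 327 kg) * 100 = 40.6728%

40.6728%


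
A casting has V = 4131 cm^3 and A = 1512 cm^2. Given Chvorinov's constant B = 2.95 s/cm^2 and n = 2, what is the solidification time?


Formula: t_s = B * (V/A)^n  (Chvorinov's rule, n=2)
Modulus M = V/A = 4131/1512 = 2.732143 cm
M^2 = 2.732143^2 = 7.464605 cm^2
t_s = 2.95 * 7.464605 = 22.0206 s

22.0206 s


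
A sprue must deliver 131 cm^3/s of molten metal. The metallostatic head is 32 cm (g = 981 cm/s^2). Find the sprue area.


Formula: v = sqrt(2*g*h), A = Q/v
Velocity: v = sqrt(2 * 981 * 32) = sqrt(62784) = 250.5674 cm/s
Sprue area: A = Q / v = 131 / 250.5674 = 0.5228 cm^2

Answer: 0.5228 cm^2


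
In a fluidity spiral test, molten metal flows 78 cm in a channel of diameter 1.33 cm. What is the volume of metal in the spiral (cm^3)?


Formula: V = pi * (d/2)^2 * L  (cylinder volume)
Radius = 1.33/2 = 0.665 cm
V = pi * 0.665^2 * 78 = 108.3647 cm^3

108.3647 cm^3


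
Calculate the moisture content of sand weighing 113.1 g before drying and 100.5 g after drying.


Formula: MC = (W_wet - W_dry) / W_wet * 100
Water mass = 113.1 - 100.5 = 12.6 g
MC = 12.6 / 113.1 * 100 = 11.1406%

Final answer: 11.1406%


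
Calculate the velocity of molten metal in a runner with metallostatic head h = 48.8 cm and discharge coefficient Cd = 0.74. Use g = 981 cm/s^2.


Formula: v = Cd * sqrt(2 * g * h)  (Torricelli with discharge coefficient)
2*g*h = 2 * 981 * 48.8 = 95745.6 cm^2/s^2
sqrt(95745.6) = 309.42786 cm/s
v = 0.74 * 309.42786 = 228.9766 cm/s

228.9766 cm/s


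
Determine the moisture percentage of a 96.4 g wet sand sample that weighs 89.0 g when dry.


Formula: MC = (W_wet - W_dry) / W_wet * 100
Water mass = 96.4 - 89.0 = 7.4 g
MC = 7.4 / 96.4 * 100 = 7.6763%

7.6763%


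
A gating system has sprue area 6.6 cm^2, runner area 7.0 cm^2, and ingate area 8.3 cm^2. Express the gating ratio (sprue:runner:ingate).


Sprue:Runner:Ingate = 1 : 7.0/6.6 : 8.3/6.6 = 1:1.06:1.26

Final answer: 1:1.06:1.26


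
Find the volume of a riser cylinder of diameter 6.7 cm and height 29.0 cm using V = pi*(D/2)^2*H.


Formula: V = pi * (D/2)^2 * H  (cylinder volume)
Radius = D/2 = 6.7/2 = 3.35 cm
V = pi * 3.35^2 * 29.0 = 1022.4392 cm^3

Answer: 1022.4392 cm^3


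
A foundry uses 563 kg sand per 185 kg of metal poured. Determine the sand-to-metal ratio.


Formula: Sand-to-Metal Ratio = W_sand / W_metal
Ratio = 563 kg / 185 kg = 3.0432

Final answer: 3.0432


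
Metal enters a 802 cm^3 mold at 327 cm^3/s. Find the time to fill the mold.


Formula: t_fill = V_mold / Q_flow
t = 802 cm^3 / 327 cm^3/s = 2.4526 s


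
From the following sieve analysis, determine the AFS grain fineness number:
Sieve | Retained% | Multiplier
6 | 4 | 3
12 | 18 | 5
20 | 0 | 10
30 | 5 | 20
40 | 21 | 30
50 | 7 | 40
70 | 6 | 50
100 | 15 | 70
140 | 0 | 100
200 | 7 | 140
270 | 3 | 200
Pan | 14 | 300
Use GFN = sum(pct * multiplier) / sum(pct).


Formula: GFN = sum(pct * multiplier) / sum(pct)
sum(pct * multiplier) = 8242
sum(pct) = 100
GFN = 8242 / 100 = 82.42

82.42


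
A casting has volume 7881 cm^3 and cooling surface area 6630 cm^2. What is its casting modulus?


Formula: Casting Modulus M = V / A
M = 7881 cm^3 / 6630 cm^2 = 1.1887 cm

1.1887 cm


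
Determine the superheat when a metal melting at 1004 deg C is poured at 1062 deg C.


Formula: Superheat = T_pour - T_melt
Superheat = 1062 - 1004 = 58 deg C

Answer: 58 deg C


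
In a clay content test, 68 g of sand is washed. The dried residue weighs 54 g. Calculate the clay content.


Formula: Clay% = (W_total - W_washed) / W_total * 100
Clay mass = 68 - 54 = 14 g
Clay% = 14 / 68 * 100 = 20.5882%

Answer: 20.5882%


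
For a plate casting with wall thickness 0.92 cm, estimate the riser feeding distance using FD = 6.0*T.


Formula: FD = 6.0 * T  (riser feeding-distance rule)
FD = 6.0 * 0.92 cm = 5.5200 cm

Final answer: 5.5200 cm


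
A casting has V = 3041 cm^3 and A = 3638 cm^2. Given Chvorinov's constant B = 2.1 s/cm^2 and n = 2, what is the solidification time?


Formula: t_s = B * (V/A)^n  (Chvorinov's rule, n=2)
Modulus M = V/A = 3041/3638 = 0.835899 cm
M^2 = 0.835899^2 = 0.698727 cm^2
t_s = 2.1 * 0.698727 = 1.4673 s


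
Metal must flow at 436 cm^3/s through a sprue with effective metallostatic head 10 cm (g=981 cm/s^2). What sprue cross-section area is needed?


Formula: v = sqrt(2*g*h), A = Q/v
Velocity: v = sqrt(2 * 981 * 10) = sqrt(19620) = 140.0714 cm/s
Sprue area: A = Q / v = 436 / 140.0714 = 3.1127 cm^2

Final answer: 3.1127 cm^2


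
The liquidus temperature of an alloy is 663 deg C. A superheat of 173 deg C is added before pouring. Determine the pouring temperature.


Formula: T_pour = T_melt + Superheat
T_pour = 663 + 173 = 836 deg C


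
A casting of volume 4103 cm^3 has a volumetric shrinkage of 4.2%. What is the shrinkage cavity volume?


Formula: V_shrink = V_casting * shrinkage_pct / 100
V_shrink = 4103 cm^3 * 4.2 / 100 = 172.3260 cm^3

Final answer: 172.3260 cm^3


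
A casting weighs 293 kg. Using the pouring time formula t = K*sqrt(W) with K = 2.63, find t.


Formula: t = K * sqrt(W)
sqrt(W) = sqrt(293) = 17.11724
t = 2.63 * 17.11724 = 45.0183 s


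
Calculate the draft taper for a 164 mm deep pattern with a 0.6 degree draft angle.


Formula: taper = depth * tan(draft_angle)
tan(0.6 deg) = 0.0104724
taper = 164 mm * 0.0104724 = 1.7175 mm

Answer: 1.7175 mm


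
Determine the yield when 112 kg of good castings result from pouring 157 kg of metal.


Formula: Casting Yield = (W_good / W_total) * 100
Yield = (112 kg / 157 kg) * 100 = 71.3376%

Answer: 71.3376%


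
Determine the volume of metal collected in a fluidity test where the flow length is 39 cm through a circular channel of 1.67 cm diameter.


Formula: V = pi * (d/2)^2 * L  (cylinder volume)
Radius = 1.67/2 = 0.835 cm
V = pi * 0.835^2 * 39 = 85.4255 cm^3

Answer: 85.4255 cm^3


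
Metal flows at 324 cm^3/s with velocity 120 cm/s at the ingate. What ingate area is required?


Formula: A_ingate = Q / v  (continuity equation)
A = 324 cm^3/s / 120 cm/s = 2.7000 cm^2

Answer: 2.7000 cm^2


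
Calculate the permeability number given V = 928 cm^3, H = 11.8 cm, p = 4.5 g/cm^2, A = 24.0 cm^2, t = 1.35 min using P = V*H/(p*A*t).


Formula: Permeability Number P = (V * H) / (p * A * t)
Numerator: V * H = 928 * 11.8 = 10950.4
Denominator: p * A * t = 4.5 * 24.0 * 1.35 = 145.8
P = 10950.4 / 145.8 = 75.1056

75.1056


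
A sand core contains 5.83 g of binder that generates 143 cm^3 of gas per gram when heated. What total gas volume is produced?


Formula: V_gas = W_binder * gas_evolution_rate
V = 5.83 g * 143 cm^3/g = 833.6900 cm^3


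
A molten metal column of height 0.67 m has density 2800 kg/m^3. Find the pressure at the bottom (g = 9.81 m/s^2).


Formula: P = rho * g * h
rho * g = 2800 * 9.81 = 27468.0 N/m^3
P = 27468.0 * 0.67 = 18403.5600 Pa


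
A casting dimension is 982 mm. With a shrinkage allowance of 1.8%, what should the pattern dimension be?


Formula: L_pattern = L_casting * (1 + shrinkage_rate/100)
Shrinkage factor = 1 + 1.8/100 = 1.018
L_pattern = 982 mm * 1.018 = 999.6760 mm

Answer: 999.6760 mm


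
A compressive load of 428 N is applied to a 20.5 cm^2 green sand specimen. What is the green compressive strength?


Formula: Compressive Strength = Force / Area
Strength = 428 N / 20.5 cm^2 = 20.8780 N/cm^2


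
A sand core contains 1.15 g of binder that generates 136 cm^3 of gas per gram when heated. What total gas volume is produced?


Formula: V_gas = W_binder * gas_evolution_rate
V = 1.15 g * 136 cm^3/g = 156.4000 cm^3

Answer: 156.4000 cm^3


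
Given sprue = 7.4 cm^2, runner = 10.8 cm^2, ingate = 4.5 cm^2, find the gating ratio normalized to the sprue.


Sprue:Runner:Ingate = 1 : 10.8/7.4 : 4.5/7.4 = 1:1.46:0.61

Answer: 1:1.46:0.61


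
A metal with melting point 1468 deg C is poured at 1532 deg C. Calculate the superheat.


Formula: Superheat = T_pour - T_melt
Superheat = 1532 - 1468 = 64 deg C

64 deg C


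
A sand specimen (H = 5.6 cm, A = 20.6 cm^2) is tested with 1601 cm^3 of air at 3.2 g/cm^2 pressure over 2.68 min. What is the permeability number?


Formula: Permeability Number P = (V * H) / (p * A * t)
Numerator: V * H = 1601 * 5.6 = 8965.6
Denominator: p * A * t = 3.2 * 20.6 * 2.68 = 176.6656
P = 8965.6 / 176.6656 = 50.7490


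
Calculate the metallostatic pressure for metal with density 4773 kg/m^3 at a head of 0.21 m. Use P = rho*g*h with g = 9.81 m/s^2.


Formula: P = rho * g * h
rho * g = 4773 * 9.81 = 46823.13 N/m^3
P = 46823.13 * 0.21 = 9832.8573 Pa

Final answer: 9832.8573 Pa


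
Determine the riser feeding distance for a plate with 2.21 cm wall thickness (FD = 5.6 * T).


Formula: FD = 5.6 * T  (riser feeding-distance rule)
FD = 5.6 * 2.21 cm = 12.3760 cm


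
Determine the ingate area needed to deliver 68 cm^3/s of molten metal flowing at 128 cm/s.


Formula: A_ingate = Q / v  (continuity equation)
A = 68 cm^3/s / 128 cm/s = 0.5312 cm^2

Answer: 0.5312 cm^2


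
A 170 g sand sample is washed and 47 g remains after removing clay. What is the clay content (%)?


Formula: Clay% = (W_total - W_washed) / W_total * 100
Clay mass = 170 - 47 = 123 g
Clay% = 123 / 170 * 100 = 72.3529%


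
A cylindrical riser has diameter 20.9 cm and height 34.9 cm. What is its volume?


Formula: V = pi * (D/2)^2 * H  (cylinder volume)
Radius = D/2 = 20.9/2 = 10.45 cm
V = pi * 10.45^2 * 34.9 = 11973.1350 cm^3

11973.1350 cm^3


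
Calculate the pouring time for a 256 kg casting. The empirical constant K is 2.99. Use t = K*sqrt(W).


Formula: t = K * sqrt(W)
sqrt(W) = sqrt(256) = 16.00000
t = 2.99 * 16.00000 = 47.8400 s

Final answer: 47.8400 s


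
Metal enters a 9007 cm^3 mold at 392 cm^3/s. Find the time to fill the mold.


Formula: t_fill = V_mold / Q_flow
t = 9007 cm^3 / 392 cm^3/s = 22.9770 s


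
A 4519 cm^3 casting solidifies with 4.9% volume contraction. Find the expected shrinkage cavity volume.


Formula: V_shrink = V_casting * shrinkage_pct / 100
V_shrink = 4519 cm^3 * 4.9 / 100 = 221.4310 cm^3

Final answer: 221.4310 cm^3


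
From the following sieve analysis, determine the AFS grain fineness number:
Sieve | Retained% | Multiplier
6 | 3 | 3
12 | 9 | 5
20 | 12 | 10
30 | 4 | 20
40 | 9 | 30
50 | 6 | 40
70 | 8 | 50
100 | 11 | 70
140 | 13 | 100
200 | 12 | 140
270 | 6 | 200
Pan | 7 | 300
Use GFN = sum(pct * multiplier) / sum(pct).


Formula: GFN = sum(pct * multiplier) / sum(pct)
sum(pct * multiplier) = 8214
sum(pct) = 100
GFN = 8214 / 100 = 82.14

82.14


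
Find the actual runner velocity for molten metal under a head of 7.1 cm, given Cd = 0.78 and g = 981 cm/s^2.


Formula: v = Cd * sqrt(2 * g * h)  (Torricelli with discharge coefficient)
2*g*h = 2 * 981 * 7.1 = 13930.2 cm^2/s^2
sqrt(13930.2) = 118.02627 cm/s
v = 0.78 * 118.02627 = 92.0605 cm/s


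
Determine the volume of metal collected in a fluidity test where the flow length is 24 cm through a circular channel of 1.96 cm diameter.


Formula: V = pi * (d/2)^2 * L  (cylinder volume)
Radius = 1.96/2 = 0.98 cm
V = pi * 0.98^2 * 24 = 72.4125 cm^3


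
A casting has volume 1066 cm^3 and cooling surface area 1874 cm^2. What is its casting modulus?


Formula: Casting Modulus M = V / A
M = 1066 cm^3 / 1874 cm^2 = 0.5688 cm

Final answer: 0.5688 cm


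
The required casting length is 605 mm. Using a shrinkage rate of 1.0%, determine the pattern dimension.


Formula: L_pattern = L_casting * (1 + shrinkage_rate/100)
Shrinkage factor = 1 + 1.0/100 = 1.01
L_pattern = 605 mm * 1.01 = 611.0500 mm

611.0500 mm


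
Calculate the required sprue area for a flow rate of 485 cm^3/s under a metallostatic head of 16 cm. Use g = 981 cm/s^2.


Formula: v = sqrt(2*g*h), A = Q/v
Velocity: v = sqrt(2 * 981 * 16) = sqrt(31392) = 177.1779 cm/s
Sprue area: A = Q / v = 485 / 177.1779 = 2.7374 cm^2

2.7374 cm^2


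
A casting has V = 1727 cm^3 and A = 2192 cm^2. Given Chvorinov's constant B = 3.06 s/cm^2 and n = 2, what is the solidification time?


Formula: t_s = B * (V/A)^n  (Chvorinov's rule, n=2)
Modulus M = V/A = 1727/2192 = 0.787865 cm
M^2 = 0.787865^2 = 0.620731 cm^2
t_s = 3.06 * 0.620731 = 1.8994 s

Final answer: 1.8994 s


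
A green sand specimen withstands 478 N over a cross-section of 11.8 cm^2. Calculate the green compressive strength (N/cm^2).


Formula: Compressive Strength = Force / Area
Strength = 478 N / 11.8 cm^2 = 40.5085 N/cm^2

40.5085 N/cm^2


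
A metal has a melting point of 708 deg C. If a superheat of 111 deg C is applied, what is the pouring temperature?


Formula: T_pour = T_melt + Superheat
T_pour = 708 + 111 = 819 deg C


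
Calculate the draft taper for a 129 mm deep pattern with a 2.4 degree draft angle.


Formula: taper = depth * tan(draft_angle)
tan(2.4 deg) = 0.0419124
taper = 129 mm * 0.0419124 = 5.4067 mm

5.4067 mm


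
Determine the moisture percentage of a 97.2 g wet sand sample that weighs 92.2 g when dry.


Formula: MC = (W_wet - W_dry) / W_wet * 100
Water mass = 97.2 - 92.2 = 5.0 g
MC = 5.0 / 97.2 * 100 = 5.1440%

5.1440%


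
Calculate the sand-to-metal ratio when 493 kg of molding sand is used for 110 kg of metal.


Formula: Sand-to-Metal Ratio = W_sand / W_metal
Ratio = 493 kg / 110 kg = 4.4818


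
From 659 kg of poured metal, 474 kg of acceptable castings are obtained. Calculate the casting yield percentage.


Formula: Casting Yield = (W_good / W_total) * 100
Yield = (474 kg / 659 kg) * 100 = 71.9272%


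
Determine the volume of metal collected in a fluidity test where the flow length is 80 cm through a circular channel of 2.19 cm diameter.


Formula: V = pi * (d/2)^2 * L  (cylinder volume)
Radius = 2.19/2 = 1.095 cm
V = pi * 1.095^2 * 80 = 301.3479 cm^3

Answer: 301.3479 cm^3


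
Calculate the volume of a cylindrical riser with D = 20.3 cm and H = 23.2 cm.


Formula: V = pi * (D/2)^2 * H  (cylinder volume)
Radius = D/2 = 20.3/2 = 10.15 cm
V = pi * 10.15^2 * 23.2 = 7508.7897 cm^3


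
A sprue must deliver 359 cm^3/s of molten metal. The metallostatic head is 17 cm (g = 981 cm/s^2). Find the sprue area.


Formula: v = sqrt(2*g*h), A = Q/v
Velocity: v = sqrt(2 * 981 * 17) = sqrt(33354) = 182.6308 cm/s
Sprue area: A = Q / v = 359 / 182.6308 = 1.9657 cm^2

1.9657 cm^2


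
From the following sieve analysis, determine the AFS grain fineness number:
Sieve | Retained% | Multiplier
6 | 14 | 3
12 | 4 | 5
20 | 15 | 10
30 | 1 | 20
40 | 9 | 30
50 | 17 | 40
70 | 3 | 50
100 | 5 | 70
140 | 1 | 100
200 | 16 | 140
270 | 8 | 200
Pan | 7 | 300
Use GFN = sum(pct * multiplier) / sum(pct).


Formula: GFN = sum(pct * multiplier) / sum(pct)
sum(pct * multiplier) = 7722
sum(pct) = 100
GFN = 7722 / 100 = 77.22

Final answer: 77.22


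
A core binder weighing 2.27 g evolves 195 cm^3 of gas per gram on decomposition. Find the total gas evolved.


Formula: V_gas = W_binder * gas_evolution_rate
V = 2.27 g * 195 cm^3/g = 442.6500 cm^3

442.6500 cm^3


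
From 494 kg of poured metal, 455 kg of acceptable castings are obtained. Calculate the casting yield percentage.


Formula: Casting Yield = (W_good / W_total) * 100
Yield = (455 kg / 494 kg) * 100 = 92.1053%

92.1053%


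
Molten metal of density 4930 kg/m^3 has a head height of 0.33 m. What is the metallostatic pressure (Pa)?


Formula: P = rho * g * h
rho * g = 4930 * 9.81 = 48363.3 N/m^3
P = 48363.3 * 0.33 = 15959.8890 Pa

15959.8890 Pa


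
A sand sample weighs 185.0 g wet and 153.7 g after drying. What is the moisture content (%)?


Formula: MC = (W_wet - W_dry) / W_wet * 100
Water mass = 185.0 - 153.7 = 31.3 g
MC = 31.3 / 185.0 * 100 = 16.9189%

Answer: 16.9189%


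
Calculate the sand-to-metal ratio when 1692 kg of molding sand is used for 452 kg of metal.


Formula: Sand-to-Metal Ratio = W_sand / W_metal
Ratio = 1692 kg / 452 kg = 3.7434

3.7434


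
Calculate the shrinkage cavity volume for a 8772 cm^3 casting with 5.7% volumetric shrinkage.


Formula: V_shrink = V_casting * shrinkage_pct / 100
V_shrink = 8772 cm^3 * 5.7 / 100 = 500.0040 cm^3

Final answer: 500.0040 cm^3


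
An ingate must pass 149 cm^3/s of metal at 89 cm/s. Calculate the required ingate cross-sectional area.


Formula: A_ingate = Q / v  (continuity equation)
A = 149 cm^3/s / 89 cm/s = 1.6742 cm^2


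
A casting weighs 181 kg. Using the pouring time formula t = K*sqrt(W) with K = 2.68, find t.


Formula: t = K * sqrt(W)
sqrt(W) = sqrt(181) = 13.45362
t = 2.68 * 13.45362 = 36.0557 s

Answer: 36.0557 s


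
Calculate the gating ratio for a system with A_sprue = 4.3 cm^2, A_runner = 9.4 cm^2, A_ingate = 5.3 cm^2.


Sprue:Runner:Ingate = 1 : 9.4/4.3 : 5.3/4.3 = 1:2.19:1.23

Final answer: 1:2.19:1.23


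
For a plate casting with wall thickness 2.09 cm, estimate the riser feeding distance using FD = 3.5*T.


Formula: FD = 3.5 * T  (riser feeding-distance rule)
FD = 3.5 * 2.09 cm = 7.3150 cm

Final answer: 7.3150 cm


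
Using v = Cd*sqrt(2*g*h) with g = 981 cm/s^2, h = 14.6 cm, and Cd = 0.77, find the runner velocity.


Formula: v = Cd * sqrt(2 * g * h)  (Torricelli with discharge coefficient)
2*g*h = 2 * 981 * 14.6 = 28645.2 cm^2/s^2
sqrt(28645.2) = 169.24893 cm/s
v = 0.77 * 169.24893 = 130.3217 cm/s

130.3217 cm/s


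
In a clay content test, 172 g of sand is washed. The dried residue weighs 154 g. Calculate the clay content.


Formula: Clay% = (W_total - W_washed) / W_total * 100
Clay mass = 172 - 154 = 18 g
Clay% = 18 / 172 * 100 = 10.4651%

Answer: 10.4651%


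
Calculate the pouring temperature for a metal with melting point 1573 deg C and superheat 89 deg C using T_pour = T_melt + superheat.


Formula: T_pour = T_melt + Superheat
T_pour = 1573 + 89 = 1662 deg C

Final answer: 1662 deg C


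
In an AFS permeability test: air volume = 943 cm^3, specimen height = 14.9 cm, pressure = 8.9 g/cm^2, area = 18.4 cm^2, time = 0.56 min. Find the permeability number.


Formula: Permeability Number P = (V * H) / (p * A * t)
Numerator: V * H = 943 * 14.9 = 14050.7
Denominator: p * A * t = 8.9 * 18.4 * 0.56 = 91.7056
P = 14050.7 / 91.7056 = 153.2153


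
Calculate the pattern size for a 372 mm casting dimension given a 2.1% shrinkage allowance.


Formula: L_pattern = L_casting * (1 + shrinkage_rate/100)
Shrinkage factor = 1 + 2.1/100 = 1.021
L_pattern = 372 mm * 1.021 = 379.8120 mm


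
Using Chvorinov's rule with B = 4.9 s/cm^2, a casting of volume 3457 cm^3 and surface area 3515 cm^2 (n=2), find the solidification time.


Formula: t_s = B * (V/A)^n  (Chvorinov's rule, n=2)
Modulus M = V/A = 3457/3515 = 0.983499 cm
M^2 = 0.983499^2 = 0.967270 cm^2
t_s = 4.9 * 0.967270 = 4.7396 s

Answer: 4.7396 s


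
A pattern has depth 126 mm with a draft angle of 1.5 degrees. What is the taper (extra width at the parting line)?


Formula: taper = depth * tan(draft_angle)
tan(1.5 deg) = 0.0261859
taper = 126 mm * 0.0261859 = 3.2994 mm

3.2994 mm


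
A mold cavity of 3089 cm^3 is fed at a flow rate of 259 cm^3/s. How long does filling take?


Formula: t_fill = V_mold / Q_flow
t = 3089 cm^3 / 259 cm^3/s = 11.9266 s

Answer: 11.9266 s


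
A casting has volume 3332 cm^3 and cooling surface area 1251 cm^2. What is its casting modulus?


Formula: Casting Modulus M = V / A
M = 3332 cm^3 / 1251 cm^2 = 2.6635 cm

Final answer: 2.6635 cm


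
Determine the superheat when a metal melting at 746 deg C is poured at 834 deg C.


Formula: Superheat = T_pour - T_melt
Superheat = 834 - 746 = 88 deg C

Answer: 88 deg C


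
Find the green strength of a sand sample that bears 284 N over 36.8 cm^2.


Formula: Compressive Strength = Force / Area
Strength = 284 N / 36.8 cm^2 = 7.7174 N/cm^2

Final answer: 7.7174 N/cm^2


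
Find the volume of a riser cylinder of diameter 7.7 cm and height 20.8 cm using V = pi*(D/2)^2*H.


Formula: V = pi * (D/2)^2 * H  (cylinder volume)
Radius = D/2 = 7.7/2 = 3.85 cm
V = pi * 3.85^2 * 20.8 = 968.5781 cm^3

968.5781 cm^3


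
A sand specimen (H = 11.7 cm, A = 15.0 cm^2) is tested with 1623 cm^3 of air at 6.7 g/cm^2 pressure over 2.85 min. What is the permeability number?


Formula: Permeability Number P = (V * H) / (p * A * t)
Numerator: V * H = 1623 * 11.7 = 18989.1
Denominator: p * A * t = 6.7 * 15.0 * 2.85 = 286.425
P = 18989.1 / 286.425 = 66.2969

66.2969


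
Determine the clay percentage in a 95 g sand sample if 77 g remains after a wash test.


Formula: Clay% = (W_total - W_washed) / W_total * 100
Clay mass = 95 - 77 = 18 g
Clay% = 18 / 95 * 100 = 18.9474%


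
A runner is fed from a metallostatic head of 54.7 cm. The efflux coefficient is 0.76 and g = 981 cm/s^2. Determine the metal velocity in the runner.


Formula: v = Cd * sqrt(2 * g * h)  (Torricelli with discharge coefficient)
2*g*h = 2 * 981 * 54.7 = 107321.4 cm^2/s^2
sqrt(107321.4) = 327.59945 cm/s
v = 0.76 * 327.59945 = 248.9756 cm/s


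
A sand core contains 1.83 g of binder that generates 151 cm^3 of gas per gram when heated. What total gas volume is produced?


Formula: V_gas = W_binder * gas_evolution_rate
V = 1.83 g * 151 cm^3/g = 276.3300 cm^3

Final answer: 276.3300 cm^3


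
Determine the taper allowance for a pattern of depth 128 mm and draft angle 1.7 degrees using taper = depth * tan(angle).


Formula: taper = depth * tan(draft_angle)
tan(1.7 deg) = 0.0296793
taper = 128 mm * 0.0296793 = 3.7990 mm

3.7990 mm


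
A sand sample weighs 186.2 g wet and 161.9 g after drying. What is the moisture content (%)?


Formula: MC = (W_wet - W_dry) / W_wet * 100
Water mass = 186.2 - 161.9 = 24.3 g
MC = 24.3 / 186.2 * 100 = 13.0505%

13.0505%


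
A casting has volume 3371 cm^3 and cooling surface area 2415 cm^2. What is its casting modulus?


Formula: Casting Modulus M = V / A
M = 3371 cm^3 / 2415 cm^2 = 1.3959 cm


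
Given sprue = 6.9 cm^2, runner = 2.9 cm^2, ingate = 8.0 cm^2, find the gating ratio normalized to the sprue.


Sprue:Runner:Ingate = 1 : 2.9/6.9 : 8.0/6.9 = 1:0.42:1.16


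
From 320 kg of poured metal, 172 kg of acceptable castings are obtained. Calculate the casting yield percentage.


Formula: Casting Yield = (W_good / W_total) * 100
Yield = (172 kg / 320 kg) * 100 = 53.7500%

53.7500%


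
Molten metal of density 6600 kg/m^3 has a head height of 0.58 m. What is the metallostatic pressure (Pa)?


Formula: P = rho * g * h
rho * g = 6600 * 9.81 = 64746.0 N/m^3
P = 64746.0 * 0.58 = 37552.6800 Pa

37552.6800 Pa


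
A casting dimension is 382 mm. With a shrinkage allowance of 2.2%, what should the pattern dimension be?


Formula: L_pattern = L_casting * (1 + shrinkage_rate/100)
Shrinkage factor = 1 + 2.2/100 = 1.022
L_pattern = 382 mm * 1.022 = 390.4040 mm


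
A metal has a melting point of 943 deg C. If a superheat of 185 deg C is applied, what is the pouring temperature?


Formula: T_pour = T_melt + Superheat
T_pour = 943 + 185 = 1128 deg C

Final answer: 1128 deg C


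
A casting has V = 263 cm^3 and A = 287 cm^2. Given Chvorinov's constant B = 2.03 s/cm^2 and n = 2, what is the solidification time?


Formula: t_s = B * (V/A)^n  (Chvorinov's rule, n=2)
Modulus M = V/A = 263/287 = 0.916376 cm
M^2 = 0.916376^2 = 0.839745 cm^2
t_s = 2.03 * 0.839745 = 1.7047 s

Answer: 1.7047 s


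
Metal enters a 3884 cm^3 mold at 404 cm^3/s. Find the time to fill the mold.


Formula: t_fill = V_mold / Q_flow
t = 3884 cm^3 / 404 cm^3/s = 9.6139 s

Final answer: 9.6139 s


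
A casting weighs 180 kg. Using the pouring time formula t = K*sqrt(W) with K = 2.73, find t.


Formula: t = K * sqrt(W)
sqrt(W) = sqrt(180) = 13.41641
t = 2.73 * 13.41641 = 36.6268 s


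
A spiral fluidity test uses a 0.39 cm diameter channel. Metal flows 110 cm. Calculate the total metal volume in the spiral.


Formula: V = pi * (d/2)^2 * L  (cylinder volume)
Radius = 0.39/2 = 0.195 cm
V = pi * 0.195^2 * 110 = 13.1405 cm^3

Answer: 13.1405 cm^3


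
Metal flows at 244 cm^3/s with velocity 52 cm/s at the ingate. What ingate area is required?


Formula: A_ingate = Q / v  (continuity equation)
A = 244 cm^3/s / 52 cm/s = 4.6923 cm^2

Final answer: 4.6923 cm^2


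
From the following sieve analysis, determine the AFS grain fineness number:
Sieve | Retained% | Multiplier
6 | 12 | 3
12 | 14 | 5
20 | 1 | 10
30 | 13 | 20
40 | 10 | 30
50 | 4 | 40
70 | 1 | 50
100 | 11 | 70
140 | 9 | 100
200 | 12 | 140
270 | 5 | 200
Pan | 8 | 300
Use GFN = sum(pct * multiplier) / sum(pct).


Formula: GFN = sum(pct * multiplier) / sum(pct)
sum(pct * multiplier) = 7636
sum(pct) = 100
GFN = 7636 / 100 = 76.36

Answer: 76.36


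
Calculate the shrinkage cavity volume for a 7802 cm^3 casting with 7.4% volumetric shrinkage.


Formula: V_shrink = V_casting * shrinkage_pct / 100
V_shrink = 7802 cm^3 * 7.4 / 100 = 577.3480 cm^3

577.3480 cm^3


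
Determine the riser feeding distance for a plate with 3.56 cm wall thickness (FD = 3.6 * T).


Formula: FD = 3.6 * T  (riser feeding-distance rule)
FD = 3.6 * 3.56 cm = 12.8160 cm

Final answer: 12.8160 cm


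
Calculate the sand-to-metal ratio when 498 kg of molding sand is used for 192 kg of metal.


Formula: Sand-to-Metal Ratio = W_sand / W_metal
Ratio = 498 kg / 192 kg = 2.5938


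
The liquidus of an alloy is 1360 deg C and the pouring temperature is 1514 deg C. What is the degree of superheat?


Formula: Superheat = T_pour - T_melt
Superheat = 1514 - 1360 = 154 deg C

Answer: 154 deg C


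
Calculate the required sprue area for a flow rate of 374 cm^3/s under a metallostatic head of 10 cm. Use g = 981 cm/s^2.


Formula: v = sqrt(2*g*h), A = Q/v
Velocity: v = sqrt(2 * 981 * 10) = sqrt(19620) = 140.0714 cm/s
Sprue area: A = Q / v = 374 / 140.0714 = 2.6701 cm^2

2.6701 cm^2


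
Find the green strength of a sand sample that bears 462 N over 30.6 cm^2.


Formula: Compressive Strength = Force / Area
Strength = 462 N / 30.6 cm^2 = 15.0980 N/cm^2


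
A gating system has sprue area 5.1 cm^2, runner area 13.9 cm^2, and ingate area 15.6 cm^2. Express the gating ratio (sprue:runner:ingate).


Sprue:Runner:Ingate = 1 : 13.9/5.1 : 15.6/5.1 = 1:2.73:3.06

1:2.73:3.06


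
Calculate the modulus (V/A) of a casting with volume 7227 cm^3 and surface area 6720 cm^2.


Formula: Casting Modulus M = V / A
M = 7227 cm^3 / 6720 cm^2 = 1.0754 cm

Final answer: 1.0754 cm


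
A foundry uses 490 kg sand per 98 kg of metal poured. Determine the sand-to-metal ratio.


Formula: Sand-to-Metal Ratio = W_sand / W_metal
Ratio = 490 kg / 98 kg = 5.0000

Final answer: 5.0000


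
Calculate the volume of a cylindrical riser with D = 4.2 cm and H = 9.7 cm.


Formula: V = pi * (D/2)^2 * H  (cylinder volume)
Radius = D/2 = 4.2/2 = 2.1 cm
V = pi * 2.1^2 * 9.7 = 134.3879 cm^3

134.3879 cm^3


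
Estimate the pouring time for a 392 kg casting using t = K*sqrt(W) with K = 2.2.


Formula: t = K * sqrt(W)
sqrt(W) = sqrt(392) = 19.79899
t = 2.2 * 19.79899 = 43.5578 s

Answer: 43.5578 s


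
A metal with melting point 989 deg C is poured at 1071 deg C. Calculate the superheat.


Formula: Superheat = T_pour - T_melt
Superheat = 1071 - 989 = 82 deg C

82 deg C


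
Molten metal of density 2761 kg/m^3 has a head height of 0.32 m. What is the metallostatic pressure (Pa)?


Formula: P = rho * g * h
rho * g = 2761 * 9.81 = 27085.41 N/m^3
P = 27085.41 * 0.32 = 8667.3312 Pa

Answer: 8667.3312 Pa


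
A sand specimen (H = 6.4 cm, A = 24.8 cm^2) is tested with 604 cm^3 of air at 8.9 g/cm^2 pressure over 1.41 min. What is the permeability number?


Formula: Permeability Number P = (V * H) / (p * A * t)
Numerator: V * H = 604 * 6.4 = 3865.6
Denominator: p * A * t = 8.9 * 24.8 * 1.41 = 311.2152
P = 3865.6 / 311.2152 = 12.4210

12.4210


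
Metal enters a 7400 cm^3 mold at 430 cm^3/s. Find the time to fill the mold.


Formula: t_fill = V_mold / Q_flow
t = 7400 cm^3 / 430 cm^3/s = 17.2093 s

Answer: 17.2093 s


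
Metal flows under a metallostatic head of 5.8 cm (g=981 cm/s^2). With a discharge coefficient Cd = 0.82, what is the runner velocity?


Formula: v = Cd * sqrt(2 * g * h)  (Torricelli with discharge coefficient)
2*g*h = 2 * 981 * 5.8 = 11379.6 cm^2/s^2
sqrt(11379.6) = 106.67521 cm/s
v = 0.82 * 106.67521 = 87.4737 cm/s

87.4737 cm/s


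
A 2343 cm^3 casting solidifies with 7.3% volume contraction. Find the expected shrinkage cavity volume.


Formula: V_shrink = V_casting * shrinkage_pct / 100
V_shrink = 2343 cm^3 * 7.3 / 100 = 171.0390 cm^3

171.0390 cm^3


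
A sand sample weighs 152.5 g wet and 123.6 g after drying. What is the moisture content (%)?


Formula: MC = (W_wet - W_dry) / W_wet * 100
Water mass = 152.5 - 123.6 = 28.9 g
MC = 28.9 / 152.5 * 100 = 18.9508%

Final answer: 18.9508%


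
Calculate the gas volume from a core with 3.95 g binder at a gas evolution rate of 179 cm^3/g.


Formula: V_gas = W_binder * gas_evolution_rate
V = 3.95 g * 179 cm^3/g = 707.0500 cm^3

Final answer: 707.0500 cm^3


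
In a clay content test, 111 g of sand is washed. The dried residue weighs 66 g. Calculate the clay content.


Formula: Clay% = (W_total - W_washed) / W_total * 100
Clay mass = 111 - 66 = 45 g
Clay% = 45 / 111 * 100 = 40.5405%

Final answer: 40.5405%


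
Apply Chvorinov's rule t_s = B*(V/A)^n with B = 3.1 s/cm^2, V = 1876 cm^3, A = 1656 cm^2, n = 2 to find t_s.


Formula: t_s = B * (V/A)^n  (Chvorinov's rule, n=2)
Modulus M = V/A = 1876/1656 = 1.132850 cm
M^2 = 1.132850^2 = 1.283349 cm^2
t_s = 3.1 * 1.283349 = 3.9784 s


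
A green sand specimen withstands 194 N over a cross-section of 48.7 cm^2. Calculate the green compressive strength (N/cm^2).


Formula: Compressive Strength = Force / Area
Strength = 194 N / 48.7 cm^2 = 3.9836 N/cm^2

Final answer: 3.9836 N/cm^2


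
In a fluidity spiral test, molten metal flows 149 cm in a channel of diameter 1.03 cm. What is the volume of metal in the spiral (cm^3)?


Formula: V = pi * (d/2)^2 * L  (cylinder volume)
Radius = 1.03/2 = 0.515 cm
V = pi * 0.515^2 * 149 = 124.1511 cm^3


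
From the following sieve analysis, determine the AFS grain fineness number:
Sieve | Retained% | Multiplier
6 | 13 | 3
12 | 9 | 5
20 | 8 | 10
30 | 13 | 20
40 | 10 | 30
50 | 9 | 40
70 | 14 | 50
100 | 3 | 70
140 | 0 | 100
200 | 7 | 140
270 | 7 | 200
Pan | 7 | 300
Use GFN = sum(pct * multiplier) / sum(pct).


Formula: GFN = sum(pct * multiplier) / sum(pct)
sum(pct * multiplier) = 6474
sum(pct) = 100
GFN = 6474 / 100 = 64.74


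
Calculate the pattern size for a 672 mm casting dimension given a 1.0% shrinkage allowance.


Formula: L_pattern = L_casting * (1 + shrinkage_rate/100)
Shrinkage factor = 1 + 1.0/100 = 1.01
L_pattern = 672 mm * 1.01 = 678.7200 mm

Final answer: 678.7200 mm


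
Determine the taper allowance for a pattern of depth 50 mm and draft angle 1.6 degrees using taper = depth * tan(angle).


Formula: taper = depth * tan(draft_angle)
tan(1.6 deg) = 0.0279325
taper = 50 mm * 0.0279325 = 1.3966 mm


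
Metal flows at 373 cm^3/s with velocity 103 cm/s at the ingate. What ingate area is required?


Formula: A_ingate = Q / v  (continuity equation)
A = 373 cm^3/s / 103 cm/s = 3.6214 cm^2


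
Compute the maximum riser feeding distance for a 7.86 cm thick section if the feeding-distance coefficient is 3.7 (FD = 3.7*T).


Formula: FD = 3.7 * T  (riser feeding-distance rule)
FD = 3.7 * 7.86 cm = 29.0820 cm


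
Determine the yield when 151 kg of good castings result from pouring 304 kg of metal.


Formula: Casting Yield = (W_good / W_total) * 100
Yield = (151 kg / 304 kg) * 100 = 49.6711%


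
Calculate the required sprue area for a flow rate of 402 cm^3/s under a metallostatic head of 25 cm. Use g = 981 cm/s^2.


Formula: v = sqrt(2*g*h), A = Q/v
Velocity: v = sqrt(2 * 981 * 25) = sqrt(49050) = 221.4723 cm/s
Sprue area: A = Q / v = 402 / 221.4723 = 1.8151 cm^2


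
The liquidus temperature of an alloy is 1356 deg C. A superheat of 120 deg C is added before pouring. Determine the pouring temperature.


Formula: T_pour = T_melt + Superheat
T_pour = 1356 + 120 = 1476 deg C

Final answer: 1476 deg C


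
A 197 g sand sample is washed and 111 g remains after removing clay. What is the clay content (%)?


Formula: Clay% = (W_total - W_washed) / W_total * 100
Clay mass = 197 - 111 = 86 g
Clay% = 86 / 197 * 100 = 43.6548%


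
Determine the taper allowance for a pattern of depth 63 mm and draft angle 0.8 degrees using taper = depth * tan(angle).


Formula: taper = depth * tan(draft_angle)
tan(0.8 deg) = 0.0139635
taper = 63 mm * 0.0139635 = 0.8797 mm

Final answer: 0.8797 mm


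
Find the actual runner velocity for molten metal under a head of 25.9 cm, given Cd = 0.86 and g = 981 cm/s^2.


Formula: v = Cd * sqrt(2 * g * h)  (Torricelli with discharge coefficient)
2*g*h = 2 * 981 * 25.9 = 50815.8 cm^2/s^2
sqrt(50815.8) = 225.42360 cm/s
v = 0.86 * 225.42360 = 193.8643 cm/s

Final answer: 193.8643 cm/s


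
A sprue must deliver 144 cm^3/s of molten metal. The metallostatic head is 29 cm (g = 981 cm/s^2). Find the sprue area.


Formula: v = sqrt(2*g*h), A = Q/v
Velocity: v = sqrt(2 * 981 * 29) = sqrt(56898) = 238.5330 cm/s
Sprue area: A = Q / v = 144 / 238.5330 = 0.6037 cm^2

Final answer: 0.6037 cm^2


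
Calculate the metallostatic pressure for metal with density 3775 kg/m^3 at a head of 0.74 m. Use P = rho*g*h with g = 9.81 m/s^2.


Formula: P = rho * g * h
rho * g = 3775 * 9.81 = 37032.75 N/m^3
P = 37032.75 * 0.74 = 27404.2350 Pa


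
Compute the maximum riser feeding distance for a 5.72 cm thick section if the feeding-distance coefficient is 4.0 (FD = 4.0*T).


Formula: FD = 4.0 * T  (riser feeding-distance rule)
FD = 4.0 * 5.72 cm = 22.8800 cm


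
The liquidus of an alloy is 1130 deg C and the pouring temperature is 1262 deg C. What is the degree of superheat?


Formula: Superheat = T_pour - T_melt
Superheat = 1262 - 1130 = 132 deg C

Answer: 132 deg C


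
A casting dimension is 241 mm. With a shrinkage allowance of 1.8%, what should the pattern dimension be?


Formula: L_pattern = L_casting * (1 + shrinkage_rate/100)
Shrinkage factor = 1 + 1.8/100 = 1.018
L_pattern = 241 mm * 1.018 = 245.3380 mm

Answer: 245.3380 mm


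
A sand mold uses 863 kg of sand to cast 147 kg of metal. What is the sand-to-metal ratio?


Formula: Sand-to-Metal Ratio = W_sand / W_metal
Ratio = 863 kg / 147 kg = 5.8707

Final answer: 5.8707


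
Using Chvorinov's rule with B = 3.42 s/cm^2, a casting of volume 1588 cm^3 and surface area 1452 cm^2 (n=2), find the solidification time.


Formula: t_s = B * (V/A)^n  (Chvorinov's rule, n=2)
Modulus M = V/A = 1588/1452 = 1.093664 cm
M^2 = 1.093664^2 = 1.196101 cm^2
t_s = 3.42 * 1.196101 = 4.0907 s

Answer: 4.0907 s


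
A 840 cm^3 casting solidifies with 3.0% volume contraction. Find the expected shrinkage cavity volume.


Formula: V_shrink = V_casting * shrinkage_pct / 100
V_shrink = 840 cm^3 * 3.0 / 100 = 25.2000 cm^3

25.2000 cm^3


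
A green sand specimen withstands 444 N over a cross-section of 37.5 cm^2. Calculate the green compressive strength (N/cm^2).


Formula: Compressive Strength = Force / Area
Strength = 444 N / 37.5 cm^2 = 11.8400 N/cm^2

11.8400 N/cm^2


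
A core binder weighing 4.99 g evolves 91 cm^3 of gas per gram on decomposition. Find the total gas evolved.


Formula: V_gas = W_binder * gas_evolution_rate
V = 4.99 g * 91 cm^3/g = 454.0900 cm^3

454.0900 cm^3


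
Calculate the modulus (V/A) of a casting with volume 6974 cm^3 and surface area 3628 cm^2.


Formula: Casting Modulus M = V / A
M = 6974 cm^3 / 3628 cm^2 = 1.9223 cm

1.9223 cm


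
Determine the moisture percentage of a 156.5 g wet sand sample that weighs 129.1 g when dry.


Formula: MC = (W_wet - W_dry) / W_wet * 100
Water mass = 156.5 - 129.1 = 27.4 g
MC = 27.4 / 156.5 * 100 = 17.5080%


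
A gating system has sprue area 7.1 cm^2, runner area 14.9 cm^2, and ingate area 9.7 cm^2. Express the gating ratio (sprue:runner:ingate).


Sprue:Runner:Ingate = 1 : 14.9/7.1 : 9.7/7.1 = 1:2.10:1.37


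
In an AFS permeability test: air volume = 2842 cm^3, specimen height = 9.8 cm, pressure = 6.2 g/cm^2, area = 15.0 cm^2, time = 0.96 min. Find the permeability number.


Formula: Permeability Number P = (V * H) / (p * A * t)
Numerator: V * H = 2842 * 9.8 = 27851.6
Denominator: p * A * t = 6.2 * 15.0 * 0.96 = 89.28
P = 27851.6 / 89.28 = 311.9579

Answer: 311.9579


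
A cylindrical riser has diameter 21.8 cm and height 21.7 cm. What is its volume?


Formula: V = pi * (D/2)^2 * H  (cylinder volume)
Radius = D/2 = 21.8/2 = 10.9 cm
V = pi * 10.9^2 * 21.7 = 8099.5819 cm^3

8099.5819 cm^3


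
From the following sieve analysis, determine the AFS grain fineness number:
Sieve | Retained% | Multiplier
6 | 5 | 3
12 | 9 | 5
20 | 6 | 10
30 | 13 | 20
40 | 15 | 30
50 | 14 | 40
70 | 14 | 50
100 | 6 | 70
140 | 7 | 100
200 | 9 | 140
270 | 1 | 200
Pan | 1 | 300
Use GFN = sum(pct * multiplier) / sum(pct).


Formula: GFN = sum(pct * multiplier) / sum(pct)
sum(pct * multiplier) = 4970
sum(pct) = 100
GFN = 4970 / 100 = 49.70

49.70
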